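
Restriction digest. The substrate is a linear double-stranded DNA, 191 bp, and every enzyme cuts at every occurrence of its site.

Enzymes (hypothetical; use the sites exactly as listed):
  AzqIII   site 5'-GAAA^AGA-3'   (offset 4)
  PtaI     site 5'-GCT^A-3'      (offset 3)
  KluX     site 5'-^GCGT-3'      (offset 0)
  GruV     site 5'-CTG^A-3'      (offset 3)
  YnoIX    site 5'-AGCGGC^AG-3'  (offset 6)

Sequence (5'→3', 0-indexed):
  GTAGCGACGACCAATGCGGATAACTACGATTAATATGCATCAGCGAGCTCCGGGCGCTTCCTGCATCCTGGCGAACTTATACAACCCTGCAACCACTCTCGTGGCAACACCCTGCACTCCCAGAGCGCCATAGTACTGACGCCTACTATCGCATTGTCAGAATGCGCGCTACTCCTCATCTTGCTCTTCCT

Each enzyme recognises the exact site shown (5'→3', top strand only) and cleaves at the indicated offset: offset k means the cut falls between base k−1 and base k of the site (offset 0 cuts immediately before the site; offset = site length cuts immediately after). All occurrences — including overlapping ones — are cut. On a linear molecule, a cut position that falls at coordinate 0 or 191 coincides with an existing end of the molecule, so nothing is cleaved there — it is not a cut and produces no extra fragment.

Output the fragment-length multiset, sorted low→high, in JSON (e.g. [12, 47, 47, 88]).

[21,32,138]

Scan for sites:
  AzqIII (GAAAAGA, off=4): no sites
  PtaI GCTA/3: at [167] ⇒ [170]
  KluX (GCGT, off=0): no sites
  GruV CTGA/3: at [135] ⇒ [138]
  YnoIX (AGCGGCAG, off=6): no sites

All cut coordinates (distinct, sorted): [138, 170]

Fragment lengths:
  [0,138): 138 bp
  [138,170): 32 bp
  [170,191): 21 bp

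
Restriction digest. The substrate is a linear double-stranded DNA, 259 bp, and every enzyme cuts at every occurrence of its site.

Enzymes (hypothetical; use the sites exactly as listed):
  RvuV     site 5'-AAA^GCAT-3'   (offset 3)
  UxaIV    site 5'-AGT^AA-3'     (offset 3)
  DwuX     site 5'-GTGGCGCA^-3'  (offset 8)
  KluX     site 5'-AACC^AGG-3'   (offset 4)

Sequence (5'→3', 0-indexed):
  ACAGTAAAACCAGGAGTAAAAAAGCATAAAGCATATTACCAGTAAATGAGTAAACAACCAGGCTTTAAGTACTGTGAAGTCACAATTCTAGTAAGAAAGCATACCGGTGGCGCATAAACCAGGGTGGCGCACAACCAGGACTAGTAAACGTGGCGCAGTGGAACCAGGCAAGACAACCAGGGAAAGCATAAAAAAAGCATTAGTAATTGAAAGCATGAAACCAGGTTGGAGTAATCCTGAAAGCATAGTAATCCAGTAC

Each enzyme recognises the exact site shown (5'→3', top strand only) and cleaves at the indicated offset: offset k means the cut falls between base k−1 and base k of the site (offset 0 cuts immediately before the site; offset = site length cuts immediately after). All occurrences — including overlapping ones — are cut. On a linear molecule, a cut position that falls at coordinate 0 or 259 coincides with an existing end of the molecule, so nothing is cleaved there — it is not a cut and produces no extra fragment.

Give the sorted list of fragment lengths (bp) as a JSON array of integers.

Per-enzyme occurrences:
  RvuV (AAAGCAT, off=3): starts [20, 27, 95, 182, 193, 209, 239] → cuts [23, 30, 98, 185, 196, 212, 242]
  UxaIV (AGTAA, off=3): starts [2, 14, 40, 48, 89, 142, 201, 229, 246] → cuts [5, 17, 43, 51, 92, 145, 204, 232, 249]
  DwuX (GTGGCGCA, off=8): starts [106, 123, 149] → cuts [114, 131, 157]
  KluX (AACCAGG, off=4): starts [7, 55, 116, 132, 161, 174, 218] → cuts [11, 59, 120, 136, 165, 178, 222]

All cut coordinates (distinct, sorted): [5, 11, 17, 23, 30, 43, 51, 59, 92, 98, 114, 120, 131, 136, 145, 157, 165, 178, 185, 196, 204, 212, 222, 232, 242, 249]

Fragment lengths:
  [0,5): 5 bp
  [5,11): 6 bp
  [11,17): 6 bp
  [17,23): 6 bp
  [23,30): 7 bp
  [30,43): 13 bp
  [43,51): 8 bp
  [51,59): 8 bp
  [59,92): 33 bp
  [92,98): 6 bp
  [98,114): 16 bp
  [114,120): 6 bp
  [120,131): 11 bp
  [131,136): 5 bp
  [136,145): 9 bp
  [145,157): 12 bp
  [157,165): 8 bp
  [165,178): 13 bp
  [178,185): 7 bp
  [185,196): 11 bp
  [196,204): 8 bp
  [204,212): 8 bp
  [212,222): 10 bp
  [222,232): 10 bp
  [232,242): 10 bp
  [242,249): 7 bp
  [249,259): 10 bp

[5,5,6,6,6,6,6,7,7,7,8,8,8,8,8,9,10,10,10,10,11,11,12,13,13,16,33]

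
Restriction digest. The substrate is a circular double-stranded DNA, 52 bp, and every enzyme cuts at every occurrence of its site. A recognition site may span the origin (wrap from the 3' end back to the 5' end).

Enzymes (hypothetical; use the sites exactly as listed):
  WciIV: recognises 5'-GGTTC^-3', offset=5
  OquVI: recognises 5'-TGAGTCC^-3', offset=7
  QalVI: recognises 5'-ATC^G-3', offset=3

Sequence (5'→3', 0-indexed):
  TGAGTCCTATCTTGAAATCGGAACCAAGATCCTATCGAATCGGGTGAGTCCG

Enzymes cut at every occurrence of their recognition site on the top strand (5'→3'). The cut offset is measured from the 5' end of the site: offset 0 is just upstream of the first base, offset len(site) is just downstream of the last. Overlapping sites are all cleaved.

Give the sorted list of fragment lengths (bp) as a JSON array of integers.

Scan for sites:
  WciIV (GGTTC, off=5): no sites
  OquVI (TGAGTCC, off=7): starts [0, 44] → cuts [7, 51]
  QalVI (ATCG, off=3): starts [16, 33, 38] → cuts [19, 36, 41]

Pooled cuts: [7, 19, 36, 41, 51]

Fragment lengths:
  7→19: 12 bp
  19→36: 17 bp
  36→41: 5 bp
  41→51: 10 bp
  51→7 (wrap): 52-51+7 = 8 bp

[5,8,10,12,17]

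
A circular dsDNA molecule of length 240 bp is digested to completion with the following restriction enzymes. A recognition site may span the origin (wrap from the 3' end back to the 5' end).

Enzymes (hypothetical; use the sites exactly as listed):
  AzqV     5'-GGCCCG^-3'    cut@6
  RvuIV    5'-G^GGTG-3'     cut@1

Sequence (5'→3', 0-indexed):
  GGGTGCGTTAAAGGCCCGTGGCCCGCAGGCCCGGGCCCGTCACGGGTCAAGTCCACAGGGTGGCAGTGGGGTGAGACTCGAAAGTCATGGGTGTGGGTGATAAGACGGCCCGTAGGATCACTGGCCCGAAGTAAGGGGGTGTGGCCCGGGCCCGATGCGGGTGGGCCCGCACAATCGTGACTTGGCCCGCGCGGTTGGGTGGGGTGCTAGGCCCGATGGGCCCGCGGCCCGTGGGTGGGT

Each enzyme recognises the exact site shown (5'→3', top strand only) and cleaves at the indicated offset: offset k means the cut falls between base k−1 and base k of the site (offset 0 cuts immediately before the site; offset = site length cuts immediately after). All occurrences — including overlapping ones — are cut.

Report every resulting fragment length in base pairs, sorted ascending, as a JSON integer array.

Site scan:
  AzqV GGCCCG/6: at [12, 19, 27, 33, 106, 122, 142, 148, 163, 183, 209, 218, 225] ⇒ [18, 25, 33, 39, 112, 128, 148, 154, 169, 189, 215, 224, 231]
  RvuIV GGGTG/1: at [0, 57, 68, 88, 94, 136, 158, 196, 201, 232, 236] ⇒ [1, 58, 69, 89, 95, 137, 159, 197, 202, 233, 237]

Pooled cuts: [1, 18, 25, 33, 39, 58, 69, 89, 95, 112, 128, 137, 148, 154, 159, 169, 189, 197, 202, 215, 224, 231, 233, 237]

Fragments:
  1→18: 17 bp
  18→25: 7 bp
  25→33: 8 bp
  33→39: 6 bp
  39→58: 19 bp
  58→69: 11 bp
  69→89: 20 bp
  89→95: 6 bp
  95→112: 17 bp
  112→128: 16 bp
  128→137: 9 bp
  137→148: 11 bp
  148→154: 6 bp
  154→159: 5 bp
  159→169: 10 bp
  169→189: 20 bp
  189→197: 8 bp
  197→202: 5 bp
  202→215: 13 bp
  215→224: 9 bp
  224→231: 7 bp
  231→233: 2 bp
  233→237: 4 bp
  237→1 (wrap): 240-237+1 = 4 bp

[2,4,4,5,5,6,6,6,7,7,8,8,9,9,10,11,11,13,16,17,17,19,20,20]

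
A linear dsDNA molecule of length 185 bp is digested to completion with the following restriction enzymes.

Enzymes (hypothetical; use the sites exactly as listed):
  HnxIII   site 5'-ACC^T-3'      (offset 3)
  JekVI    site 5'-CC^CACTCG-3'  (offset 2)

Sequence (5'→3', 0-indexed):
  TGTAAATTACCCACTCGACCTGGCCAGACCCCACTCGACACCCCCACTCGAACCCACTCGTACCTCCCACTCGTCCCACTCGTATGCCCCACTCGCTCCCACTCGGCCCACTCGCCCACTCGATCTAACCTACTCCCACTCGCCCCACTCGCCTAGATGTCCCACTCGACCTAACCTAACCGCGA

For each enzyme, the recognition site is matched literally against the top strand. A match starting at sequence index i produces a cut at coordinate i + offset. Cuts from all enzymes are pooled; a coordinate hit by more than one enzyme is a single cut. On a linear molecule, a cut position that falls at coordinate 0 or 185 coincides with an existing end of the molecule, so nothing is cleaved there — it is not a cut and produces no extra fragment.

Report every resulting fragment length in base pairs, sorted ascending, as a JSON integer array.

[3,5,6,8,9,9,9,9,9,9,10,10,10,11,11,13,13,14,17]

Site scan:
  HnxIII (ACCT, off=3): starts [17, 61, 127, 168, 173] → cuts [20, 64, 130, 171, 176]
  JekVI (CCCACTCG, off=2): starts [9, 29, 42, 52, 65, 74, 87, 97, 106, 114, 134, 143, 160] → cuts [11, 31, 44, 54, 67, 76, 89, 99, 108, 116, 136, 145, 162]

All cut coordinates (distinct, sorted): [11, 20, 31, 44, 54, 64, 67, 76, 89, 99, 108, 116, 130, 136, 145, 162, 171, 176]

Fragment lengths:
  [0,11): 11 bp
  [11,20): 9 bp
  [20,31): 11 bp
  [31,44): 13 bp
  [44,54): 10 bp
  [54,64): 10 bp
  [64,67): 3 bp
  [67,76): 9 bp
  [76,89): 13 bp
  [89,99): 10 bp
  [99,108): 9 bp
  [108,116): 8 bp
  [116,130): 14 bp
  [130,136): 6 bp
  [136,145): 9 bp
  [145,162): 17 bp
  [162,171): 9 bp
  [171,176): 5 bp
  [176,185): 9 bp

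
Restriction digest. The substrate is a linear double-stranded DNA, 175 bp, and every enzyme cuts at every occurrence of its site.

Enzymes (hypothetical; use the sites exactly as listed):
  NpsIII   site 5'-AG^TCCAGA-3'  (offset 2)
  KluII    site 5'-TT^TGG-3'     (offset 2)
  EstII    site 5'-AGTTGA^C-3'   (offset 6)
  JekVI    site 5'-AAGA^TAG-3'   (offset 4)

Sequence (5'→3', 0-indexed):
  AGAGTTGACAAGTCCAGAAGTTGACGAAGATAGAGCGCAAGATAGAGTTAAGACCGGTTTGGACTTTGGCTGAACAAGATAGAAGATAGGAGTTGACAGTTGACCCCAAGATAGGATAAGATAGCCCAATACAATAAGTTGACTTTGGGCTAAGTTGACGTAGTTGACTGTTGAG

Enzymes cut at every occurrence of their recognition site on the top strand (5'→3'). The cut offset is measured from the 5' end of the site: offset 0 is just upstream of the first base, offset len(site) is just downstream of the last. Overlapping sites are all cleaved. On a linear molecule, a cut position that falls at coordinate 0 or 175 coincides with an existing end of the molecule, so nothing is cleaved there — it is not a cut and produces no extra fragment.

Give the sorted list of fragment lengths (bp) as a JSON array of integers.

[3,4,6,7,7,7,8,8,8,9,10,10,12,12,13,13,17,21]

Site scan:
  NpsIII (AGTCCAGA, off=2): starts [10] → cuts [12]
  KluII (TTTGG, off=2): starts [57, 64, 143] → cuts [59, 66, 145]
  EstII (AGTTGAC, off=6): starts [2, 18, 90, 97, 136, 152, 161] → cuts [8, 24, 96, 103, 142, 158, 167]
  JekVI (AAGATAG, off=4): starts [26, 38, 75, 82, 107, 117] → cuts [30, 42, 79, 86, 111, 121]

Pooled cuts: [8, 12, 24, 30, 42, 59, 66, 79, 86, 96, 103, 111, 121, 142, 145, 158, 167]

Fragments:
  [0,8): 8 bp
  [8,12): 4 bp
  [12,24): 12 bp
  [24,30): 6 bp
  [30,42): 12 bp
  [42,59): 17 bp
  [59,66): 7 bp
  [66,79): 13 bp
  [79,86): 7 bp
  [86,96): 10 bp
  [96,103): 7 bp
  [103,111): 8 bp
  [111,121): 10 bp
  [121,142): 21 bp
  [142,145): 3 bp
  [145,158): 13 bp
  [158,167): 9 bp
  [167,175): 8 bp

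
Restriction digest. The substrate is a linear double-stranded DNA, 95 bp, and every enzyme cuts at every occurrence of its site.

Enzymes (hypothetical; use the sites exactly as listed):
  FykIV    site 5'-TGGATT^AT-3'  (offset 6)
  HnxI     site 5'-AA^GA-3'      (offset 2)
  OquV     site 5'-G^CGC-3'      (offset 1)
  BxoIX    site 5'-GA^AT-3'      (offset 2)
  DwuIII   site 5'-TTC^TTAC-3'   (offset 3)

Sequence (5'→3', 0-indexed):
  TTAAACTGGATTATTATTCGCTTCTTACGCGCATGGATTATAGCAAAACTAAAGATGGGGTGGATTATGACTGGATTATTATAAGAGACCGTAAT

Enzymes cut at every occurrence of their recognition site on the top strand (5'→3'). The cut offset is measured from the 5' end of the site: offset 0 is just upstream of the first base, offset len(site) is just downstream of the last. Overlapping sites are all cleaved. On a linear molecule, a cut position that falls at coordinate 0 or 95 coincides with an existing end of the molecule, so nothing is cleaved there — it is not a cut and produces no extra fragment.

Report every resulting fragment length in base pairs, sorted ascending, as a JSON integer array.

[5,7,10,11,11,12,12,13,14]

Scan for sites:
  FykIV TGGATTAT/6: at [6, 33, 60, 71] ⇒ [12, 39, 66, 77]
  HnxI AAGA/2: at [51, 82] ⇒ [53, 84]
  OquV GCGC/1: at [28] ⇒ [29]
  BxoIX (GAAT, off=2): no sites
  DwuIII TTCTTAC/3: at [21] ⇒ [24]

All cut coordinates (distinct, sorted): [12, 24, 29, 39, 53, 66, 77, 84]

Fragments:
  [0,12): 12 bp
  [12,24): 12 bp
  [24,29): 5 bp
  [29,39): 10 bp
  [39,53): 14 bp
  [53,66): 13 bp
  [66,77): 11 bp
  [77,84): 7 bp
  [84,95): 11 bp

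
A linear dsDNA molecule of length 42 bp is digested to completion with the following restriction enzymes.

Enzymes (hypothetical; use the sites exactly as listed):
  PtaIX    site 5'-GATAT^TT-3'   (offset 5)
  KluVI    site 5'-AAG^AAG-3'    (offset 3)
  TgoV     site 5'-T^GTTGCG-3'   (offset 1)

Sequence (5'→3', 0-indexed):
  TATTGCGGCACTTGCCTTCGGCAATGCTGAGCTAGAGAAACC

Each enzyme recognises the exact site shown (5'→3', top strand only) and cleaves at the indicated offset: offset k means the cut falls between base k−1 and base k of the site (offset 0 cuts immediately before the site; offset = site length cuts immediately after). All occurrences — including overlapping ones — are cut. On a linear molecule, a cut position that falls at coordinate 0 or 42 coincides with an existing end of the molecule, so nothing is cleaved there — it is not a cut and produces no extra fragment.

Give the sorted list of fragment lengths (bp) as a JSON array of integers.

[42]

Per-enzyme occurrences:
  PtaIX (GATATTT, off=5): no sites
  KluVI (AAGAAG, off=3): no sites
  TgoV (TGTTGCG, off=1): no sites

Pooled cuts: ∅

Fragments:
  no cuts → one linear fragment of 42 bp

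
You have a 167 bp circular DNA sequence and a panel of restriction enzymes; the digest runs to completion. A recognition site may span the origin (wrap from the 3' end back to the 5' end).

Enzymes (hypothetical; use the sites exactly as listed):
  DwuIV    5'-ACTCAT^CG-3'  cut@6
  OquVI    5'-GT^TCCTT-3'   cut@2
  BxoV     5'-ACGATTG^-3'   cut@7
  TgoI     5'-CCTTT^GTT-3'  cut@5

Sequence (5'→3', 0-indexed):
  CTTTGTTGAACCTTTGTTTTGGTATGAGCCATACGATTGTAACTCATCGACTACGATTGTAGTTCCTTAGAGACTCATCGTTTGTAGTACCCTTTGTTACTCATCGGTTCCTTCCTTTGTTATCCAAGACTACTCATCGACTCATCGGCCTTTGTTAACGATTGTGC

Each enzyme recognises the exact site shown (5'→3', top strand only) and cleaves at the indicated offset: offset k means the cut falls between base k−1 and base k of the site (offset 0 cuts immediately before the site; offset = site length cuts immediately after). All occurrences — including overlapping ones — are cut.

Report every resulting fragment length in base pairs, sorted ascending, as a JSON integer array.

[4,4,7,8,8,8,9,10,11,11,12,15,17,19,24]

Per-enzyme occurrences:
  DwuIV ACTCATCG/6: at [41, 72, 98, 131, 139] ⇒ [47, 78, 104, 137, 145]
  OquVI GTTCCTT/2: at [61, 106] ⇒ [63, 108]
  BxoV ACGATTG/7: at [32, 52, 157] ⇒ [39, 59, 164]
  TgoI CCTTTGTT/5: at [10, 90, 113, 148, 166] ⇒ [4, 15, 95, 118, 153]

Pooled cuts: [4, 15, 39, 47, 59, 63, 78, 95, 104, 108, 118, 137, 145, 153, 164]

Fragments:
  4→15: 11 bp
  15→39: 24 bp
  39→47: 8 bp
  47→59: 12 bp
  59→63: 4 bp
  63→78: 15 bp
  78→95: 17 bp
  95→104: 9 bp
  104→108: 4 bp
  108→118: 10 bp
  118→137: 19 bp
  137→145: 8 bp
  145→153: 8 bp
  153→164: 11 bp
  164→4 (wrap): 167-164+4 = 7 bp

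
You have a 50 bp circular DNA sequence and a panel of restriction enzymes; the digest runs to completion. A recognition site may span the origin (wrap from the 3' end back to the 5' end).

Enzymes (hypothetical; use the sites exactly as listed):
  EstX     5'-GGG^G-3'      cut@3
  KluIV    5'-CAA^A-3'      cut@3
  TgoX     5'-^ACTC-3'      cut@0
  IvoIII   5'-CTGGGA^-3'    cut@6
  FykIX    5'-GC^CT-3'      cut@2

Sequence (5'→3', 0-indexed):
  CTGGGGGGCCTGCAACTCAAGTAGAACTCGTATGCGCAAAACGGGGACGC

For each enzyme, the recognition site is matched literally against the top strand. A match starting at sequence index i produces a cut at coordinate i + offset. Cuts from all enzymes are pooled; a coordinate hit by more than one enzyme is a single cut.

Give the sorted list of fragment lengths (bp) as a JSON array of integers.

Scan for sites:
  EstX (GGGG, off=3): starts [2, 3, 4, 42] → cuts [5, 6, 7, 45]
  KluIV (CAAA, off=3): starts [36] → cuts [39]
  TgoX (ACTC, off=0): starts [14, 25] → cuts [14, 25]
  IvoIII (CTGGGA, off=6): no sites
  FykIX (GCCT, off=2): starts [7, 48] → cuts [0, 9]

Pooled cuts: [0, 5, 6, 7, 9, 14, 25, 39, 45]

Fragment lengths:
  0→5: 5 bp
  5→6: 1 bp
  6→7: 1 bp
  7→9: 2 bp
  9→14: 5 bp
  14→25: 11 bp
  25→39: 14 bp
  39→45: 6 bp
  45→0 (wrap): 50-45+0 = 5 bp

[1,1,2,5,5,5,6,11,14]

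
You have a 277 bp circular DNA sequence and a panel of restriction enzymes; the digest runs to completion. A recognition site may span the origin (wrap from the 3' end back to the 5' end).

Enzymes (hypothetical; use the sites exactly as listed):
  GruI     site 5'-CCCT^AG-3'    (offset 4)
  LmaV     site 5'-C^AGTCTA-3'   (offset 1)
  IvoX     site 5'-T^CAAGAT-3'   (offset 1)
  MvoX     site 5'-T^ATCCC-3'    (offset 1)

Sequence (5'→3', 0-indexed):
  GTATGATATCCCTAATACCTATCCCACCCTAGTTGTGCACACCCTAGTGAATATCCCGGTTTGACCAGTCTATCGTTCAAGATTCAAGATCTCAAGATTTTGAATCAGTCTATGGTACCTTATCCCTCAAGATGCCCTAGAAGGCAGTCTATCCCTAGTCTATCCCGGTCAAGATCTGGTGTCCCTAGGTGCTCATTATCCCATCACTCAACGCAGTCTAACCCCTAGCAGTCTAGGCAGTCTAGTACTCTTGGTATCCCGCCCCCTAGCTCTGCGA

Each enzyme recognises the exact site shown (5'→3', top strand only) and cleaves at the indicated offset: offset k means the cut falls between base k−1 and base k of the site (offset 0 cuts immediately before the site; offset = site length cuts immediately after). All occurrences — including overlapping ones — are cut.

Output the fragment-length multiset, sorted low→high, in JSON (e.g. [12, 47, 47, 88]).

[3,5,5,6,6,7,7,7,8,8,9,10,11,11,11,12,12,13,14,14,15,15,17,17,17,17]

Per-enzyme occurrences:
  GruI (CCCTAG, off=4): starts [26, 41, 134, 152, 182, 222, 263] → cuts [30, 45, 138, 156, 186, 226, 267]
  LmaV (CAGTCTA, off=1): starts [65, 105, 144, 213, 228, 237] → cuts [66, 106, 145, 214, 229, 238]
  IvoX (TCAAGAT, off=1): starts [76, 83, 91, 126, 168] → cuts [77, 84, 92, 127, 169]
  MvoX (TATCCC, off=1): starts [6, 19, 51, 120, 149, 160, 196, 254] → cuts [7, 20, 52, 121, 150, 161, 197, 255]

All cut coordinates (distinct, sorted): [7, 20, 30, 45, 52, 66, 77, 84, 92, 106, 121, 127, 138, 145, 150, 156, 161, 169, 186, 197, 214, 226, 229, 238, 255, 267]

Fragment lengths:
  7→20: 13 bp
  20→30: 10 bp
  30→45: 15 bp
  45→52: 7 bp
  52→66: 14 bp
  66→77: 11 bp
  77→84: 7 bp
  84→92: 8 bp
  92→106: 14 bp
  106→121: 15 bp
  121→127: 6 bp
  127→138: 11 bp
  138→145: 7 bp
  145→150: 5 bp
  150→156: 6 bp
  156→161: 5 bp
  161→169: 8 bp
  169→186: 17 bp
  186→197: 11 bp
  197→214: 17 bp
  214→226: 12 bp
  226→229: 3 bp
  229→238: 9 bp
  238→255: 17 bp
  255→267: 12 bp
  267→7 (wrap): 277-267+7 = 17 bp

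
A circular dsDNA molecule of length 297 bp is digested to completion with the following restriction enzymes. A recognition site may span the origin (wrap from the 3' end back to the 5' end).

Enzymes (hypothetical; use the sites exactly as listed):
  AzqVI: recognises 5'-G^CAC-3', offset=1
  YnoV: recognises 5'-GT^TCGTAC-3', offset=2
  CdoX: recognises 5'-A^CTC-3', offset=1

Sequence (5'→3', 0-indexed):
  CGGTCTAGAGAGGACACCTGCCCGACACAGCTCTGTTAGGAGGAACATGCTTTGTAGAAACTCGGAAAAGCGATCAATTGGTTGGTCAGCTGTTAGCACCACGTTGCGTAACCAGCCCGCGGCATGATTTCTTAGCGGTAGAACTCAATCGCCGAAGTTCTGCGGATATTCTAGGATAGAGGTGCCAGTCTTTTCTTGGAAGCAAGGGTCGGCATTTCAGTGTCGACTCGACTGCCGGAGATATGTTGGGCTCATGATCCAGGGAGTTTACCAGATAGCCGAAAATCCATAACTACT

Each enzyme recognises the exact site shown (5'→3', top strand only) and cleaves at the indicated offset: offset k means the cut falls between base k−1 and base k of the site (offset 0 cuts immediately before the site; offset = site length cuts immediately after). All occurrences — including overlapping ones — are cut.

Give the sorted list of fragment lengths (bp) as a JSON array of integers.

[36,47,62,69,83]

Per-enzyme occurrences:
  AzqVI GCAC/1: at [95] ⇒ [96]
  YnoV (GTTCGTAC, off=2): no sites
  CdoX ACTC/1: at [59, 142, 225, 294] ⇒ [60, 143, 226, 295]

Pooled cuts: [60, 96, 143, 226, 295]

Fragment lengths:
  60→96: 36 bp
  96→143: 47 bp
  143→226: 83 bp
  226→295: 69 bp
  295→60 (wrap): 297-295+60 = 62 bp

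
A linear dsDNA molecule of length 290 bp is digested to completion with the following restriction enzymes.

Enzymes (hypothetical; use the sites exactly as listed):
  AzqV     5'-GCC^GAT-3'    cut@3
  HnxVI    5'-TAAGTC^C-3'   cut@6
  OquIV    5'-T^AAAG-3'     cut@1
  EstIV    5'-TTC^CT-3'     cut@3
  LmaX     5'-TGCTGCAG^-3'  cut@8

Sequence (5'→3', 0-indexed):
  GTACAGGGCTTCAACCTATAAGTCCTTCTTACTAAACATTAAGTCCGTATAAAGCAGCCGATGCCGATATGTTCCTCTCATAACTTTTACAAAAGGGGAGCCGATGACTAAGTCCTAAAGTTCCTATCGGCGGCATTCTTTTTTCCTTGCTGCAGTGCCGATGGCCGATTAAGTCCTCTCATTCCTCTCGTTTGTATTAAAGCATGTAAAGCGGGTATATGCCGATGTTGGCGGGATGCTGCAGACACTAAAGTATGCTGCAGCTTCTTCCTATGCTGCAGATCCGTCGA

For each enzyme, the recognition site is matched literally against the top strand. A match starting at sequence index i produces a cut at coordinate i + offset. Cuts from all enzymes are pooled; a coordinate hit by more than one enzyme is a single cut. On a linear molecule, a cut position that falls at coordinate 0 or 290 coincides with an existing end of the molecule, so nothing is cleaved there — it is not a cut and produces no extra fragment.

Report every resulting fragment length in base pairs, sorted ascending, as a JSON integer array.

[2,4,5,5,6,7,7,7,9,9,9,9,9,9,10,11,12,14,14,16,21,21,22,24,28]

Per-enzyme occurrences:
  AzqV GCCGAT/3: at [56, 62, 99, 156, 163, 220] ⇒ [59, 65, 102, 159, 166, 223]
  HnxVI TAAGTCC/6: at [18, 39, 108, 169] ⇒ [24, 45, 114, 175]
  OquIV TAAAG/1: at [49, 115, 197, 206, 248] ⇒ [50, 116, 198, 207, 249]
  EstIV TTCCT/3: at [71, 120, 142, 181, 267] ⇒ [74, 123, 145, 184, 270]
  LmaX TGCTGCAG/8: at [147, 236, 255, 273] ⇒ [155, 244, 263, 281]

Pooled cuts: [24, 45, 50, 59, 65, 74, 102, 114, 116, 123, 145, 155, 159, 166, 175, 184, 198, 207, 223, 244, 249, 263, 270, 281]

Fragments:
  [0,24): 24 bp
  [24,45): 21 bp
  [45,50): 5 bp
  [50,59): 9 bp
  [59,65): 6 bp
  [65,74): 9 bp
  [74,102): 28 bp
  [102,114): 12 bp
  [114,116): 2 bp
  [116,123): 7 bp
  [123,145): 22 bp
  [145,155): 10 bp
  [155,159): 4 bp
  [159,166): 7 bp
  [166,175): 9 bp
  [175,184): 9 bp
  [184,198): 14 bp
  [198,207): 9 bp
  [207,223): 16 bp
  [223,244): 21 bp
  [244,249): 5 bp
  [249,263): 14 bp
  [263,270): 7 bp
  [270,281): 11 bp
  [281,290): 9 bp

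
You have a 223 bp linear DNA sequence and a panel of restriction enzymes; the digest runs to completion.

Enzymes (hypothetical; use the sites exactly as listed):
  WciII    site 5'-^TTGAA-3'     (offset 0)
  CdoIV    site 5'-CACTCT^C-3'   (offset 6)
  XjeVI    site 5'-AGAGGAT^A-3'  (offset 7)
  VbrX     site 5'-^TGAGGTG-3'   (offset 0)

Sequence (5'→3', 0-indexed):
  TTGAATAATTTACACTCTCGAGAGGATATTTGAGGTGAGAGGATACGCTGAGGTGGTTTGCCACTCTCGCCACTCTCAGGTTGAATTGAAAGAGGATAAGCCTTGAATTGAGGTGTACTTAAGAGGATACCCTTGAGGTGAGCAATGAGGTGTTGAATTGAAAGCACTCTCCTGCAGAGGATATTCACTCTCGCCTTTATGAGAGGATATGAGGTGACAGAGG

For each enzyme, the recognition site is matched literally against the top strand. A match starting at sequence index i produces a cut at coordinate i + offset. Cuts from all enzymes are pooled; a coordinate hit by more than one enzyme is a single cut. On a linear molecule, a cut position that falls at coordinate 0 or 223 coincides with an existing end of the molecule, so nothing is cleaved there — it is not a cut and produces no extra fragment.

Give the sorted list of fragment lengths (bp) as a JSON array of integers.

Scan for sites:
  WciII TTGAA/0: at [0, 80, 85, 102, 152, 157] ⇒ [80, 85, 102, 152, 157] (position 0 is a terminus of the linear molecule — no cut)
  CdoIV CACTCTC/6: at [12, 61, 70, 164, 185] ⇒ [18, 67, 76, 170, 191]
  XjeVI AGAGGATA/7: at [20, 37, 90, 121, 175, 201] ⇒ [27, 44, 97, 128, 182, 208]
  VbrX TGAGGTG/0: at [30, 48, 108, 133, 145, 209] ⇒ [30, 48, 108, 133, 145, 209]

All cut coordinates (distinct, sorted): [18, 27, 30, 44, 48, 67, 76, 80, 85, 97, 102, 108, 128, 133, 145, 152, 157, 170, 182, 191, 208, 209]

Fragments:
  [0,18): 18 bp
  [18,27): 9 bp
  [27,30): 3 bp
  [30,44): 14 bp
  [44,48): 4 bp
  [48,67): 19 bp
  [67,76): 9 bp
  [76,80): 4 bp
  [80,85): 5 bp
  [85,97): 12 bp
  [97,102): 5 bp
  [102,108): 6 bp
  [108,128): 20 bp
  [128,133): 5 bp
  [133,145): 12 bp
  [145,152): 7 bp
  [152,157): 5 bp
  [157,170): 13 bp
  [170,182): 12 bp
  [182,191): 9 bp
  [191,208): 17 bp
  [208,209): 1 bp
  [209,223): 14 bp

[1,3,4,4,5,5,5,5,6,7,9,9,9,12,12,12,13,14,14,17,18,19,20]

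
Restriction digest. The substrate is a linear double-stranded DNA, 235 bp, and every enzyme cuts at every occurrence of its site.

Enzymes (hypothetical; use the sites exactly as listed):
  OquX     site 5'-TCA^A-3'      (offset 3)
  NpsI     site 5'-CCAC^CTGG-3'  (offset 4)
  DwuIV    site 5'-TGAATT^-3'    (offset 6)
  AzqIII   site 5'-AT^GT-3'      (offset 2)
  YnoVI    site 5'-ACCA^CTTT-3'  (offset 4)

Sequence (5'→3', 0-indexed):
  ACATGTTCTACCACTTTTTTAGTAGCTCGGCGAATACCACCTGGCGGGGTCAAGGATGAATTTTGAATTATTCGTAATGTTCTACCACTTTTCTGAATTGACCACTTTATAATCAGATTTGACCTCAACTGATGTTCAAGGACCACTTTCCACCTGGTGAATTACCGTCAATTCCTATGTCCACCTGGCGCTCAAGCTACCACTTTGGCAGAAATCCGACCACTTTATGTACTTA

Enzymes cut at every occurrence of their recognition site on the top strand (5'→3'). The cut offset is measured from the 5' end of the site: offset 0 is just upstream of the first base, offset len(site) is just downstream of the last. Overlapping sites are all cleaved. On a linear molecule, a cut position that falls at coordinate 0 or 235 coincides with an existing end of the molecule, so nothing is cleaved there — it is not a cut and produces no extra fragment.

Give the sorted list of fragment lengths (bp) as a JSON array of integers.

Scan for sites:
  OquX TCAA/3: at [49, 124, 135, 167, 191] ⇒ [52, 127, 138, 170, 194]
  NpsI CCACCTGG/4: at [36, 149, 180] ⇒ [40, 153, 184]
  DwuIV TGAATT/6: at [56, 63, 93, 157] ⇒ [62, 69, 99, 163]
  AzqIII ATGT/2: at [2, 76, 131, 176, 226] ⇒ [4, 78, 133, 178, 228]
  YnoVI ACCACTTT/4: at [9, 83, 100, 141, 198, 218] ⇒ [13, 87, 104, 145, 202, 222]

All cut coordinates (distinct, sorted): [4, 13, 40, 52, 62, 69, 78, 87, 99, 104, 127, 133, 138, 145, 153, 163, 170, 178, 184, 194, 202, 222, 228]

Fragment lengths:
  [0,4): 4 bp
  [4,13): 9 bp
  [13,40): 27 bp
  [40,52): 12 bp
  [52,62): 10 bp
  [62,69): 7 bp
  [69,78): 9 bp
  [78,87): 9 bp
  [87,99): 12 bp
  [99,104): 5 bp
  [104,127): 23 bp
  [127,133): 6 bp
  [133,138): 5 bp
  [138,145): 7 bp
  [145,153): 8 bp
  [153,163): 10 bp
  [163,170): 7 bp
  [170,178): 8 bp
  [178,184): 6 bp
  [184,194): 10 bp
  [194,202): 8 bp
  [202,222): 20 bp
  [222,228): 6 bp
  [228,235): 7 bp

[4,5,5,6,6,6,7,7,7,7,8,8,8,9,9,9,10,10,10,12,12,20,23,27]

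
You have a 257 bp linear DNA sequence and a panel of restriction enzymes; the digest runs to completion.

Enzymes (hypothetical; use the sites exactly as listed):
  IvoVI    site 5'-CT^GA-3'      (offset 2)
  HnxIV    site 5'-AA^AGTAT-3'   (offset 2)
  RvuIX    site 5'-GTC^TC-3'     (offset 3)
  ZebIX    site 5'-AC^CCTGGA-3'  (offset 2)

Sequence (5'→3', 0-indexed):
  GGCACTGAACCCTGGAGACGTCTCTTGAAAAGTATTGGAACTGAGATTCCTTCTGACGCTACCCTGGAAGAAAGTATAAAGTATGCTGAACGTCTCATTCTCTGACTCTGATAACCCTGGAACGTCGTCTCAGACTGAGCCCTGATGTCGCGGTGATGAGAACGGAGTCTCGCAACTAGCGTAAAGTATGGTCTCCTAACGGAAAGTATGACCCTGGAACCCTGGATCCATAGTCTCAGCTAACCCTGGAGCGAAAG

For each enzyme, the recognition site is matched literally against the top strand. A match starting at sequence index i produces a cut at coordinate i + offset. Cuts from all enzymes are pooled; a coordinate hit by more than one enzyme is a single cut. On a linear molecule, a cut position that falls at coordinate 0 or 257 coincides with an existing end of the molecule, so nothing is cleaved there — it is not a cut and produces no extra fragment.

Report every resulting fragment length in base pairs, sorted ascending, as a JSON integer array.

[4,6,6,6,7,7,7,7,8,8,8,8,8,9,9,9,10,11,12,12,12,13,14,15,15,26]

Scan for sites:
  IvoVI CTGA/2: at [4, 40, 52, 85, 101, 107, 134, 141] ⇒ [6, 42, 54, 87, 103, 109, 136, 143]
  HnxIV AAAGTAT/2: at [28, 70, 77, 182, 202] ⇒ [30, 72, 79, 184, 204]
  RvuIX GTCTC/3: at [19, 91, 126, 166, 190, 232] ⇒ [22, 94, 129, 169, 193, 235]
  ZebIX ACCCTGGA/2: at [8, 60, 113, 210, 218, 242] ⇒ [10, 62, 115, 212, 220, 244]

Pooled cuts: [6, 10, 22, 30, 42, 54, 62, 72, 79, 87, 94, 103, 109, 115, 129, 136, 143, 169, 184, 193, 204, 212, 220, 235, 244]

Fragments:
  [0,6): 6 bp
  [6,10): 4 bp
  [10,22): 12 bp
  [22,30): 8 bp
  [30,42): 12 bp
  [42,54): 12 bp
  [54,62): 8 bp
  [62,72): 10 bp
  [72,79): 7 bp
  [79,87): 8 bp
  [87,94): 7 bp
  [94,103): 9 bp
  [103,109): 6 bp
  [109,115): 6 bp
  [115,129): 14 bp
  [129,136): 7 bp
  [136,143): 7 bp
  [143,169): 26 bp
  [169,184): 15 bp
  [184,193): 9 bp
  [193,204): 11 bp
  [204,212): 8 bp
  [212,220): 8 bp
  [220,235): 15 bp
  [235,244): 9 bp
  [244,257): 13 bp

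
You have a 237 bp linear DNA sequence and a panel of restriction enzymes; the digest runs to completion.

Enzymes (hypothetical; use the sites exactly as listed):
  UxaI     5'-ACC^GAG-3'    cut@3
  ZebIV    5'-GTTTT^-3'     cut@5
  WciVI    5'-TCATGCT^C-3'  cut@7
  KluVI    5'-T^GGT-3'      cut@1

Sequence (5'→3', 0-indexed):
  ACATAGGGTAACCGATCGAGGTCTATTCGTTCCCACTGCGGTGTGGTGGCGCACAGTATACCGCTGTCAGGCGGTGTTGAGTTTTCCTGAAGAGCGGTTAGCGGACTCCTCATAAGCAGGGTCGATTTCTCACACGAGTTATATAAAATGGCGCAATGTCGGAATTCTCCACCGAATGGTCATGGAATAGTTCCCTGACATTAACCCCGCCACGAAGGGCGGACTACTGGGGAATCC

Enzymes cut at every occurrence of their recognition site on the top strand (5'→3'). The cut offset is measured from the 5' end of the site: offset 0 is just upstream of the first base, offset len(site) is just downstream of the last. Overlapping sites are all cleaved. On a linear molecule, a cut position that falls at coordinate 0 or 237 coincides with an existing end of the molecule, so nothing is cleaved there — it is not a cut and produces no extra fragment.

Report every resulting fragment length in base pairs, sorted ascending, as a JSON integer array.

[41,44,60,92]

Scan for sites:
  UxaI (ACCGAG, off=3): no sites
  ZebIV GTTTT/5: at [80] ⇒ [85]
  WciVI (TCATGCTC, off=7): no sites
  KluVI TGGT/1: at [43, 176] ⇒ [44, 177]

All cut coordinates (distinct, sorted): [44, 85, 177]

Fragments:
  [0,44): 44 bp
  [44,85): 41 bp
  [85,177): 92 bp
  [177,237): 60 bp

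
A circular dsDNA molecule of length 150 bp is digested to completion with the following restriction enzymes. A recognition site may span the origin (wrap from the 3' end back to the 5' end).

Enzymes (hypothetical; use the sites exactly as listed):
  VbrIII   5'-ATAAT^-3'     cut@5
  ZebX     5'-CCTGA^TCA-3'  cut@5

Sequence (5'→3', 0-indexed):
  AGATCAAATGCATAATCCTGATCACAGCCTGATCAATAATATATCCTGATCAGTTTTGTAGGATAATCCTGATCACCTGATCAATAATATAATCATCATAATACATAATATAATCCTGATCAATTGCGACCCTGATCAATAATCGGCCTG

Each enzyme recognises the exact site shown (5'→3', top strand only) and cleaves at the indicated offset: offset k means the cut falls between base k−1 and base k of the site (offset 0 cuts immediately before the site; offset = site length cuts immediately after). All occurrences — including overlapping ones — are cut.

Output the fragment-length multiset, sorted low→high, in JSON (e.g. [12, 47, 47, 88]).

Per-enzyme occurrences:
  VbrIII ATAAT/5: at [11, 35, 62, 83, 88, 97, 104, 109, 138] ⇒ [16, 40, 67, 88, 93, 102, 109, 114, 143]
  ZebX CCTGATCA/5: at [16, 27, 44, 67, 75, 114, 130] ⇒ [21, 32, 49, 72, 80, 119, 135]

Pooled cuts: [16, 21, 32, 40, 49, 67, 72, 80, 88, 93, 102, 109, 114, 119, 135, 143]

Fragments:
  16→21: 5 bp
  21→32: 11 bp
  32→40: 8 bp
  40→49: 9 bp
  49→67: 18 bp
  67→72: 5 bp
  72→80: 8 bp
  80→88: 8 bp
  88→93: 5 bp
  93→102: 9 bp
  102→109: 7 bp
  109→114: 5 bp
  114→119: 5 bp
  119→135: 16 bp
  135→143: 8 bp
  143→16 (wrap): 150-143+16 = 23 bp

[5,5,5,5,5,7,8,8,8,8,9,9,11,16,18,23]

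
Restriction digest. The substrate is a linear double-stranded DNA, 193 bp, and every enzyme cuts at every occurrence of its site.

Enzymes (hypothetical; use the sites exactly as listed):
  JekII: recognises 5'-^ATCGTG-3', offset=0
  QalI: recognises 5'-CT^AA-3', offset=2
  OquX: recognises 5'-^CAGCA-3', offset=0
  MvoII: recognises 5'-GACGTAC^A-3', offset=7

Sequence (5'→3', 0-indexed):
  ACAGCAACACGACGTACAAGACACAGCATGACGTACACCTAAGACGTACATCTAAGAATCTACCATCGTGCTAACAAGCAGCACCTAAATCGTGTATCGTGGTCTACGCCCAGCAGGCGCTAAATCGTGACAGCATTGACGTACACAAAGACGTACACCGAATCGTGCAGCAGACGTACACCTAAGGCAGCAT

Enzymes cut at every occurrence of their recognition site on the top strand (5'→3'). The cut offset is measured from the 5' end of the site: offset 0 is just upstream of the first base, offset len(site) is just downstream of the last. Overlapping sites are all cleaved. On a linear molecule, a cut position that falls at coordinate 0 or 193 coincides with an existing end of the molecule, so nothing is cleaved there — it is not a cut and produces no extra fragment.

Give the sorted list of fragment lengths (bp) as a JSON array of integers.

Site scan:
  JekII (ATCGTG, off=0): starts [64, 88, 95, 123, 161] → cuts [64, 88, 95, 123, 161]
  QalI (CTAA, off=2): starts [38, 51, 70, 84, 119, 181] → cuts [40, 53, 72, 86, 121, 183]
  OquX (CAGCA, off=0): starts [1, 23, 78, 110, 130, 167, 187] → cuts [1, 23, 78, 110, 130, 167, 187]
  MvoII (GACGTACA, off=7): starts [10, 29, 42, 137, 149, 172] → cuts [17, 36, 49, 144, 156, 179]

All cut coordinates (distinct, sorted): [1, 17, 23, 36, 40, 49, 53, 64, 72, 78, 86, 88, 95, 110, 121, 123, 130, 144, 156, 161, 167, 179, 183, 187]

Fragments:
  [0,1): 1 bp
  [1,17): 16 bp
  [17,23): 6 bp
  [23,36): 13 bp
  [36,40): 4 bp
  [40,49): 9 bp
  [49,53): 4 bp
  [53,64): 11 bp
  [64,72): 8 bp
  [72,78): 6 bp
  [78,86): 8 bp
  [86,88): 2 bp
  [88,95): 7 bp
  [95,110): 15 bp
  [110,121): 11 bp
  [121,123): 2 bp
  [123,130): 7 bp
  [130,144): 14 bp
  [144,156): 12 bp
  [156,161): 5 bp
  [161,167): 6 bp
  [167,179): 12 bp
  [179,183): 4 bp
  [183,187): 4 bp
  [187,193): 6 bp

[1,2,2,4,4,4,4,5,6,6,6,6,7,7,8,8,9,11,11,12,12,13,14,15,16]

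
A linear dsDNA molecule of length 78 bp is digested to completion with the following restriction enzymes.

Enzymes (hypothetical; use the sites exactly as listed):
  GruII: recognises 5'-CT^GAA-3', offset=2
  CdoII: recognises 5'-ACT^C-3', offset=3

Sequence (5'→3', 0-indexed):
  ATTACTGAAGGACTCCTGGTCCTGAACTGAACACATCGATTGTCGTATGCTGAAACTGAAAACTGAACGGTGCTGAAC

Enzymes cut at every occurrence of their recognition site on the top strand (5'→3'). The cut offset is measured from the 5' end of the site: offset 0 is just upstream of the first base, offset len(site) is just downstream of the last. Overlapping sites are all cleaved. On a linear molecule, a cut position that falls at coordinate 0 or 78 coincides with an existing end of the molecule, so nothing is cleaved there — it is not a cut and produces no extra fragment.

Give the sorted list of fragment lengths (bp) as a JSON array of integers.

[4,5,6,6,7,8,9,10,23]

Scan for sites:
  GruII (CTGAA, off=2): starts [4, 21, 26, 49, 55, 62, 72] → cuts [6, 23, 28, 51, 57, 64, 74]
  CdoII (ACTC, off=3): starts [11] → cuts [14]

Pooled cuts: [6, 14, 23, 28, 51, 57, 64, 74]

Fragments:
  [0,6): 6 bp
  [6,14): 8 bp
  [14,23): 9 bp
  [23,28): 5 bp
  [28,51): 23 bp
  [51,57): 6 bp
  [57,64): 7 bp
  [64,74): 10 bp
  [74,78): 4 bp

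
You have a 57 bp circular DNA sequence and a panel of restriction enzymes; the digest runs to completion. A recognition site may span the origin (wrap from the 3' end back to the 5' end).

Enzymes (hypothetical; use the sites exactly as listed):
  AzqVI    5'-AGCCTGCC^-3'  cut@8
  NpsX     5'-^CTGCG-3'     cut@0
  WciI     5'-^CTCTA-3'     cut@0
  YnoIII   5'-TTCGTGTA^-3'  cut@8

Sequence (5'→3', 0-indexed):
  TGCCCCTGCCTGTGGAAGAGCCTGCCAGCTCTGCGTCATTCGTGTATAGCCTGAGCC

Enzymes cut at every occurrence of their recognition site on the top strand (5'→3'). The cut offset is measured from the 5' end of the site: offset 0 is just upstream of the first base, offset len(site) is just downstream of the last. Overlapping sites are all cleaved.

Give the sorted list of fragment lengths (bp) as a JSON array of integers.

Per-enzyme occurrences:
  AzqVI (AGCCTGCC, off=8): starts [18, 53] → cuts [4, 26]
  NpsX (CTGCG, off=0): starts [30] → cuts [30]
  WciI (CTCTA, off=0): no sites
  YnoIII (TTCGTGTA, off=8): starts [38] → cuts [46]

All cut coordinates (distinct, sorted): [4, 26, 30, 46]

Fragments:
  4→26: 22 bp
  26→30: 4 bp
  30→46: 16 bp
  46→4 (wrap): 57-46+4 = 15 bp

[4,15,16,22]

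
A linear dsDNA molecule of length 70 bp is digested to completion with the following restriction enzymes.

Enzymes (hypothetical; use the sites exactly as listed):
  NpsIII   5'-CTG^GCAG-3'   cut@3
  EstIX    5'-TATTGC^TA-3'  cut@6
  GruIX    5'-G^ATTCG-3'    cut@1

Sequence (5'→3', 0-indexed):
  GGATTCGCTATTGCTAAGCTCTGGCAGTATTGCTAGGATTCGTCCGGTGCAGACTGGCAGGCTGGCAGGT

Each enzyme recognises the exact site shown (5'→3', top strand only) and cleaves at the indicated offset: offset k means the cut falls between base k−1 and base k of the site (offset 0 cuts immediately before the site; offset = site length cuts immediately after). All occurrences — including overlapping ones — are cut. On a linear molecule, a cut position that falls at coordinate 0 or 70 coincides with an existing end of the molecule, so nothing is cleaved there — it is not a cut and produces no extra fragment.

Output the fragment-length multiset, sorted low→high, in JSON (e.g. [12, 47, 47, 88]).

Per-enzyme occurrences:
  NpsIII CTGGCAG/3: at [20, 53, 61] ⇒ [23, 56, 64]
  EstIX TATTGCTA/6: at [8, 27] ⇒ [14, 33]
  GruIX GATTCG/1: at [1, 36] ⇒ [2, 37]

All cut coordinates (distinct, sorted): [2, 14, 23, 33, 37, 56, 64]

Fragment lengths:
  [0,2): 2 bp
  [2,14): 12 bp
  [14,23): 9 bp
  [23,33): 10 bp
  [33,37): 4 bp
  [37,56): 19 bp
  [56,64): 8 bp
  [64,70): 6 bp

[2,4,6,8,9,10,12,19]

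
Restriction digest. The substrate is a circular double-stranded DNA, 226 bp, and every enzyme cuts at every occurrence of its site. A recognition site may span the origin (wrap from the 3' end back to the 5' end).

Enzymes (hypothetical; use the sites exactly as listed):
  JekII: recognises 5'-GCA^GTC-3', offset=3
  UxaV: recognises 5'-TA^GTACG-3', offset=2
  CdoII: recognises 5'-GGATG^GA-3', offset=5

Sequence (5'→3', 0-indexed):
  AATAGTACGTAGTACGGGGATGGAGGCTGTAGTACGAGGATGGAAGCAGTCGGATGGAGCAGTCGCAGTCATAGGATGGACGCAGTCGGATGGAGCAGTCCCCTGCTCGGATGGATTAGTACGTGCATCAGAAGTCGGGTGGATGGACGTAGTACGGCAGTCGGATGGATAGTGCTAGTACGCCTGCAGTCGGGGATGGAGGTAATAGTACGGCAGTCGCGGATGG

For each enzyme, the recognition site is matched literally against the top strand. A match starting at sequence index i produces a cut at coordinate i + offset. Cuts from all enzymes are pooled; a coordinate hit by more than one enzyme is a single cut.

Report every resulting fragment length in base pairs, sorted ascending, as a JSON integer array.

Site scan:
  JekII (GCAGTC, off=3): starts [45, 58, 64, 81, 94, 156, 185, 212] → cuts [48, 61, 67, 84, 97, 159, 188, 215]
  UxaV (TAGTACG, off=2): starts [2, 9, 29, 116, 149, 175, 205] → cuts [4, 11, 31, 118, 151, 177, 207]
  CdoII (GGATGGA, off=5): starts [17, 37, 51, 73, 87, 108, 140, 162, 193, 220] → cuts [22, 42, 56, 78, 92, 113, 145, 167, 198, 225]

All cut coordinates (distinct, sorted): [4, 11, 22, 31, 42, 48, 56, 61, 67, 78, 84, 92, 97, 113, 118, 145, 151, 159, 167, 177, 188, 198, 207, 215, 225]

Fragment lengths:
  4→11: 7 bp
  11→22: 11 bp
  22→31: 9 bp
  31→42: 11 bp
  42→48: 6 bp
  48→56: 8 bp
  56→61: 5 bp
  61→67: 6 bp
  67→78: 11 bp
  78→84: 6 bp
  84→92: 8 bp
  92→97: 5 bp
  97→113: 16 bp
  113→118: 5 bp
  118→145: 27 bp
  145→151: 6 bp
  151→159: 8 bp
  159→167: 8 bp
  167→177: 10 bp
  177→188: 11 bp
  188→198: 10 bp
  198→207: 9 bp
  207→215: 8 bp
  215→225: 10 bp
  225→4 (wrap): 226-225+4 = 5 bp

[5,5,5,5,6,6,6,6,7,8,8,8,8,8,9,9,10,10,10,11,11,11,11,16,27]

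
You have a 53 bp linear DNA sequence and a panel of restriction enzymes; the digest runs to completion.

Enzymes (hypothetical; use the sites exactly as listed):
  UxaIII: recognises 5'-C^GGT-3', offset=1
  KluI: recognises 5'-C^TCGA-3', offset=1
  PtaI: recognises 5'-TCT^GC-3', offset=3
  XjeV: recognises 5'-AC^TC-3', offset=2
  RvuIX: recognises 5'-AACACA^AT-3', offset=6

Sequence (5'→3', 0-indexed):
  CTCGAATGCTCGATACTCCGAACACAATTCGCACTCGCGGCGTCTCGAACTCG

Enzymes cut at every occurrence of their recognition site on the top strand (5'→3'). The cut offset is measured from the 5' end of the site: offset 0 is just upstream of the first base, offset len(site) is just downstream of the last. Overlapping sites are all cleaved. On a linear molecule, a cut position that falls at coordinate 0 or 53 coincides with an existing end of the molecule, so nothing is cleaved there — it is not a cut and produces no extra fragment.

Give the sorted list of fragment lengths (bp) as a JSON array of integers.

[1,3,6,7,8,8,10,10]

Per-enzyme occurrences:
  UxaIII (CGGT, off=1): no sites
  KluI CTCGA/1: at [0, 8, 43] ⇒ [1, 9, 44]
  PtaI (TCTGC, off=3): no sites
  XjeV ACTC/2: at [14, 32, 48] ⇒ [16, 34, 50]
  RvuIX AACACAAT/6: at [20] ⇒ [26]

All cut coordinates (distinct, sorted): [1, 9, 16, 26, 34, 44, 50]

Fragment lengths:
  [0,1): 1 bp
  [1,9): 8 bp
  [9,16): 7 bp
  [16,26): 10 bp
  [26,34): 8 bp
  [34,44): 10 bp
  [44,50): 6 bp
  [50,53): 3 bp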